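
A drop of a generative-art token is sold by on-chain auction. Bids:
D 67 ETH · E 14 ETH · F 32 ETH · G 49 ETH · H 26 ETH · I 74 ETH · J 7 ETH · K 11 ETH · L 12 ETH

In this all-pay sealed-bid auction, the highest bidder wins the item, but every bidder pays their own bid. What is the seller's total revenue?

Bids in order: 74 (I) > 67 (D) > 49 (G) > 32 (F) > 26 (H) > 14 (E) > …
I wins with the top bid; all bids are sunk regardless.
Every bidder forfeits their bid regardless of winning.
Revenue = 67 + 14 + 32 + 49 + 26 + 74 + 7 + 11 + 12 = 292 ETH.

Total revenue: 292 ETH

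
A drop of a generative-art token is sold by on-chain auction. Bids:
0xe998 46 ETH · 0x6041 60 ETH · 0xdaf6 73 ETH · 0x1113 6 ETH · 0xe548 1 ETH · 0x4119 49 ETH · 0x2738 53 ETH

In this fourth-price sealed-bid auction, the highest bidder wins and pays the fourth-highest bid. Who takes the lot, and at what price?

Bids ranked: 73 (0xdaf6) > 60 (0x6041) > 53 (0x2738) > 49 (0x4119) > 46 (0xe998) > 6 (0x1113) > …
0xdaf6 wins; payment is bid #4 in the ranking = 49 ETH.

0xdaf6 pays 49 ETH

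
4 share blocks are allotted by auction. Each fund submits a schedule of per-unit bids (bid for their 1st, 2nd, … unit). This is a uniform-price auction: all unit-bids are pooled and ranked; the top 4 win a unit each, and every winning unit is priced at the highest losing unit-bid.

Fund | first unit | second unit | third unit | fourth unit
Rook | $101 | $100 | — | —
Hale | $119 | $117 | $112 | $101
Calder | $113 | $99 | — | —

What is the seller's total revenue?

Total revenue: $404

Pooled unit-bids ranked (top 4): 119 (Hale-1), 117 (Hale-2), 113 (Calder-1), 112 (Hale-3)
Highest rejected unit-bid = $101.
Allocation: Calder 1, Hale 3. Every unit priced at $101.
Revenue = 4 × 101 = $404.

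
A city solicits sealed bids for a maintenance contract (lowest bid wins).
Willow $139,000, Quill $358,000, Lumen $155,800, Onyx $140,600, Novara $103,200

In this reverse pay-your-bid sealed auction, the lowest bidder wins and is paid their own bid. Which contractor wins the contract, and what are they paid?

Rule: the lowest bidder wins and is paid their own bid.
Bids ranked: 103,200 (Novara) < 139,000 (Willow) < 140,600 (Onyx) < 155,800 (Lumen) < 358,000 (Quill)
Novara is lowest → is paid own bid, $103,200.

Novara is paid $103,200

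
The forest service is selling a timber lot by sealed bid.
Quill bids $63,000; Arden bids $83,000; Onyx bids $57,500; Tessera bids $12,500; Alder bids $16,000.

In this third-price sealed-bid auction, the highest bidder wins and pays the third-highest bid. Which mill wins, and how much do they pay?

Arden pays $57,500

Sorting bids: 83,000 (Arden) > 63,000 (Quill) > 57,500 (Onyx) > 16,000 (Alder) > 12,500 (Tessera)
Arden is highest; pays the third-highest bid, $57,500.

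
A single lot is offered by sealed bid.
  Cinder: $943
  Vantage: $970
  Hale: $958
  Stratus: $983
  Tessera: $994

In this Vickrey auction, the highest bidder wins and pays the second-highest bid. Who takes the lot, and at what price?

Bids ranked: 994 (Tessera) > 983 (Stratus) > 970 (Vantage) > 958 (Hale) > 943 (Cinder)
Tessera wins with the highest bid; price is set by the runner-up at $983.

Tessera pays $983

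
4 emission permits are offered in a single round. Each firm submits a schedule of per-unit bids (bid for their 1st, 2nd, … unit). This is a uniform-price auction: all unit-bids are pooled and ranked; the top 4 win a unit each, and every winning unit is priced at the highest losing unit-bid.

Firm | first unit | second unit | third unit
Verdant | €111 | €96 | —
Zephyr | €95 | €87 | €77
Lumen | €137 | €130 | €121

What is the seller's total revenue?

Total revenue: €384

All unit-bids, highest first — top 4: 137 (Lumen-1), 130 (Lumen-2), 121 (Lumen-3), 111 (Verdant-1)
Highest rejected unit-bid = €96.
Allocation: Lumen 3, Verdant 1. Every unit priced at €96.
Revenue = 4 × 96 = €384.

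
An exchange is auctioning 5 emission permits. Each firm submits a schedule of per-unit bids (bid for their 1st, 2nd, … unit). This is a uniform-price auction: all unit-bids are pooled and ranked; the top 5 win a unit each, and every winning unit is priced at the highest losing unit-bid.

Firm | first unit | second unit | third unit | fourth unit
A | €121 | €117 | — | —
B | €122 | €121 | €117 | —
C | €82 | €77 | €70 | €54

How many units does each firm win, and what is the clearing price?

Pooled unit-bids ranked (top 5): 122 (B-1), 121 (A-1), 121 (B-2), 117 (A-2), 117 (B-3)
First bid not allocated: €82.
Allocation: A 2, B 3.

A 2, B 3; clearing price €82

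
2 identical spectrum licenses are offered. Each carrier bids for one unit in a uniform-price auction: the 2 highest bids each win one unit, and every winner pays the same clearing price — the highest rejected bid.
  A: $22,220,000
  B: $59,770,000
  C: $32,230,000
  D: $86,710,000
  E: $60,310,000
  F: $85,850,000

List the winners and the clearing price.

D, F; each pays $60,310,000

Bids ranked high→low: 86,710,000 (D), 85,850,000 (F), 60,310,000 (E), 59,770,000 (B), …
The 2 highest are D, F.
First losing bid is E's $60,310,000, which sets the uniform price.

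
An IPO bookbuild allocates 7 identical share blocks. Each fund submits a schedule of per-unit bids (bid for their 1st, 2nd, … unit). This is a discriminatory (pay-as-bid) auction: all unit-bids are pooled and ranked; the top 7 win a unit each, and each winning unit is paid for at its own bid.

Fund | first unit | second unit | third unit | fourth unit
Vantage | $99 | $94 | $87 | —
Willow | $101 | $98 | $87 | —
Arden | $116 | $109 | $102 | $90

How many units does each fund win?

Arden 3, Vantage 2, Willow 2

All unit-bids, highest first — top 7: 116 (Arden-1), 109 (Arden-2), 102 (Arden-3), 101 (Willow-1), 99 (Vantage-1), 98 (Willow-2), 94 (Vantage-2)
Next rejected bid: $90 (not a price — pay-as-bid).
Allocation: Arden 3, Vantage 2, Willow 2.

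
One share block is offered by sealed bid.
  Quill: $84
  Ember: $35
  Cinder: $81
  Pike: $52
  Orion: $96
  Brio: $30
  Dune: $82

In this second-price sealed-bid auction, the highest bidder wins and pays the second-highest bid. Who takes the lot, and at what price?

Rule: the highest bidder wins and pays the second-highest bid.
Sorting bids: 96 (Orion) > 84 (Quill) > 82 (Dune) > 81 (Cinder) > 52 (Pike) > 35 (Ember) > …
Second-price: Orion pays Quill's bid of $84.

Orion pays $84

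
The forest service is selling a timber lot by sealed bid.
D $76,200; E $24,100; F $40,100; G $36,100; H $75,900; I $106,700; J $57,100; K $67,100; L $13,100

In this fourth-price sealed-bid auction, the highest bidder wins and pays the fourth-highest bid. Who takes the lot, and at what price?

Fourth-price sealed-bid auction: the highest bidder wins and pays the fourth-highest bid.
Bids in order: 106,700 (I) > 76,200 (D) > 75,900 (H) > 67,100 (K) > 57,100 (J) > 40,100 (F) > …
I is highest; pays the fourth-highest bid, $67,100.

I pays $67,100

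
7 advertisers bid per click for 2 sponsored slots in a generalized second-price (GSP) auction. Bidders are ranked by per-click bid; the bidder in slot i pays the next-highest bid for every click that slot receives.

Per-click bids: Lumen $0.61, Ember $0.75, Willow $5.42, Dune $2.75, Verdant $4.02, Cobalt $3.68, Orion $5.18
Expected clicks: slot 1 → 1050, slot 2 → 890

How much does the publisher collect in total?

Total revenue: $9016.80

Ranked by bid: $5.42 (Willow) > $5.18 (Orion) > $4.02 (Verdant) > …
Slot 1: Willow pays $5.18 × 1050 = $5439.00
Slot 2: Orion pays $4.02 × 890 = $3577.80
Total = $9016.80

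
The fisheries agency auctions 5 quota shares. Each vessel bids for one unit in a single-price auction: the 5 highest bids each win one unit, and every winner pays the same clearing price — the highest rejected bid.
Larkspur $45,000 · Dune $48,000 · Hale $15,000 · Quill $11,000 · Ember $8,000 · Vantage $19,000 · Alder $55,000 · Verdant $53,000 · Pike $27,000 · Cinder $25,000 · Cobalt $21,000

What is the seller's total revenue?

Total revenue: $125,000

Sorting: 55,000 (Alder), 53,000 (Verdant), 48,000 (Dune), 45,000 (Larkspur), 27,000 (Pike), 25,000 (Cinder), 21,000 (Cobalt), …
Top 5: Alder, Verdant, Dune, Larkspur, Pike.
Clearing price = highest rejected bid = $25,000.
Total revenue = 5 × $25,000 = $125,000.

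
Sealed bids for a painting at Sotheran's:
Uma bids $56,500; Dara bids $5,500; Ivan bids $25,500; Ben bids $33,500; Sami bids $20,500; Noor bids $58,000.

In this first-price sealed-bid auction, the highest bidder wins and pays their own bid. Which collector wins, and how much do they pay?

Bids ranked: 58,000 (Noor) > 56,500 (Uma) > 33,500 (Ben) > 25,500 (Ivan) > 20,500 (Sami) > 5,500 (Dara)
First-price: Noor pays what they bid, $58,000.

Noor pays $58,000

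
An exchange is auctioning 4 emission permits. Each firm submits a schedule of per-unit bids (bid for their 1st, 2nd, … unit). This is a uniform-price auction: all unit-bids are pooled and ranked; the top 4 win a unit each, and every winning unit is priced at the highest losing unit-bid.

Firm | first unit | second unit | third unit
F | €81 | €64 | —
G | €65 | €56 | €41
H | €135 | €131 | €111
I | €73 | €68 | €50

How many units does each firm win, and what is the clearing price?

All unit-bids, highest first — top 4: 135 (H-1), 131 (H-2), 111 (H-3), 81 (F-1)
Highest rejected unit-bid = €73.
Allocation: F 1, H 3.

F 1, H 3; clearing price €73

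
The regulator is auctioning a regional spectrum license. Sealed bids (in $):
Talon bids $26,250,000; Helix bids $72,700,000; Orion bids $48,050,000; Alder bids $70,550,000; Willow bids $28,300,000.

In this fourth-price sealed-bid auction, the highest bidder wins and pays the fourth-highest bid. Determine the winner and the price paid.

Fourth-price sealed-bid auction: the highest bidder wins and pays the fourth-highest bid.
Bids ranked: 72,700,000 (Helix) > 70,550,000 (Alder) > 48,050,000 (Orion) > 28,300,000 (Willow) > 26,250,000 (Talon)
Helix wins; payment is bid #4 in the ranking = $28,300,000.

Helix pays $28,300,000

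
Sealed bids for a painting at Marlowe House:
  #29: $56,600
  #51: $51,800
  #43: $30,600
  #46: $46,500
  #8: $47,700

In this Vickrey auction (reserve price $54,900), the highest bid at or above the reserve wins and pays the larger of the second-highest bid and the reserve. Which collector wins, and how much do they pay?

Bids ranked: 56,600 (#29) > 51,800 (#51) > 47,700 (#8) > 46,500 (#46) > 30,600 (#43)
Highest eligible bid: #29 at $56,600.
Second-highest bid $51,800 is below the reserve $54,900, so the reserve binds → payment $54,900.

#29 pays $54,900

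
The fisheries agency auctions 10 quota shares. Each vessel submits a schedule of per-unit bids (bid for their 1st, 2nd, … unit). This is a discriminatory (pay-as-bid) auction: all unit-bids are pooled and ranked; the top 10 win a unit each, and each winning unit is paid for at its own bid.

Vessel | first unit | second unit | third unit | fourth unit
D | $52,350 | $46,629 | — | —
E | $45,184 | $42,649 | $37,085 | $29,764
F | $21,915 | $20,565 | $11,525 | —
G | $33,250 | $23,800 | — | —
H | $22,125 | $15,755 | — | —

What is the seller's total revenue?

Total revenue: $354,751

Merging the schedules and taking the best 10: 52,350 (D-1), 46,629 (D-2), 45,184 (E-1), 42,649 (E-2), 37,085 (E-3), 33,250 (G-1), 29,764 (E-4), 23,800 (G-2), 22,125 (H-1), 21,915 (F-1)
Next rejected bid: $20,565 (not a price — pay-as-bid).
Each winning unit pays its own bid.
Revenue = 52,350 + 46,629 + 45,184 + 42,649 + 37,085 + 33,250 + 29,764 + 23,800 + 22,125 + 21,915 = $354,751.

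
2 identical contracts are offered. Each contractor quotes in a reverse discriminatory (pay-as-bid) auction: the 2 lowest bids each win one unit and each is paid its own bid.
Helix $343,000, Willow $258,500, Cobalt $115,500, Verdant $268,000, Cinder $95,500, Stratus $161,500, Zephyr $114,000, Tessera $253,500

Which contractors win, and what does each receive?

Cinder $95,500, Zephyr $114,000

Ordering the bids: 95,500 (Cinder), 114,000 (Zephyr), 115,500 (Cobalt), 161,500 (Stratus), …
Winners (2 units): Cinder, Zephyr.
Each winner is paid its own bid: Cinder $95,500, Zephyr $114,000.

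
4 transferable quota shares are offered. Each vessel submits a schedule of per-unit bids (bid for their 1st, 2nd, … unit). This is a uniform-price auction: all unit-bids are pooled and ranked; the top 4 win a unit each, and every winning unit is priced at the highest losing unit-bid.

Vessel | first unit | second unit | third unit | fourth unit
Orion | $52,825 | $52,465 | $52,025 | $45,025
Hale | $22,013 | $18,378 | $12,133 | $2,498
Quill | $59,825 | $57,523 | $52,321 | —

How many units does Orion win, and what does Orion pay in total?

Pooled unit-bids ranked (top 4): 59,825 (Quill-1), 57,523 (Quill-2), 52,825 (Orion-1), 52,465 (Orion-2)
The (k+1)-th unit-bid is $52,321.
Orion wins 2 unit(s) at $52,321 each.

Orion: 2 units, pays $104,642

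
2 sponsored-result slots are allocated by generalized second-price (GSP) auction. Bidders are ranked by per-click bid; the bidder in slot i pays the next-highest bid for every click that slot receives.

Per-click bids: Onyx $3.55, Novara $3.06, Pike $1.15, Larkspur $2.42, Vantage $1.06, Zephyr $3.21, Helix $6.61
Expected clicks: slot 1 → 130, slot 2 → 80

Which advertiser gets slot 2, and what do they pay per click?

Ranked by bid: $6.61 (Helix) > $3.55 (Onyx) > $3.21 (Zephyr) > …
Slot 2 goes to the second-ranked bidder, Onyx, who pays the next bid down: $3.21/click.

Onyx; $3.21 per click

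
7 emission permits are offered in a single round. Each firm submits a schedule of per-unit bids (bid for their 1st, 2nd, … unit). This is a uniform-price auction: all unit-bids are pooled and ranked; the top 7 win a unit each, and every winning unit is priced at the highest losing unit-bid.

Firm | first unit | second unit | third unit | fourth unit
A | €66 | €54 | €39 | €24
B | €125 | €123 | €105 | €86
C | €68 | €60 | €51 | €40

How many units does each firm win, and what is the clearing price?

A 1, B 4, C 2; clearing price €54

Merging the schedules and taking the best 7: 125 (B-1), 123 (B-2), 105 (B-3), 86 (B-4), 68 (C-1), 66 (A-1), 60 (C-2)
The (k+1)-th unit-bid is €54.
Allocation: A 1, B 4, C 2.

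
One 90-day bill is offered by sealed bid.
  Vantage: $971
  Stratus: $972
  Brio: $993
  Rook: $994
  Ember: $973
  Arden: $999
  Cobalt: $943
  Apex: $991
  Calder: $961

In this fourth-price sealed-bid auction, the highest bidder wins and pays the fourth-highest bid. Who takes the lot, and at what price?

Fourth-price sealed-bid auction: the highest bidder wins and pays the fourth-highest bid.
Bids ranked: 999 (Arden) > 994 (Rook) > 993 (Brio) > 991 (Apex) > 973 (Ember) > 972 (Stratus) > …
Arden is highest; pays the fourth-highest bid, $991.

Arden pays $991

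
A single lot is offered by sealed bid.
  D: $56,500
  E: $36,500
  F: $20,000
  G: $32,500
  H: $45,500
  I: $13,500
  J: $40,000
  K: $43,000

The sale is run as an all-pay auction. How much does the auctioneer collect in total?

Total revenue: $287,500

Sorting bids: 56,500 (D) > 45,500 (H) > 43,000 (K) > 40,000 (J) > 36,500 (E) > 32,500 (G) > …
Every bidder forfeits their bid regardless of winning.
Revenue = 56,500 + 36,500 + 20,000 + 32,500 + 45,500 + 13,500 + 40,000 + 43,000 = $287,500.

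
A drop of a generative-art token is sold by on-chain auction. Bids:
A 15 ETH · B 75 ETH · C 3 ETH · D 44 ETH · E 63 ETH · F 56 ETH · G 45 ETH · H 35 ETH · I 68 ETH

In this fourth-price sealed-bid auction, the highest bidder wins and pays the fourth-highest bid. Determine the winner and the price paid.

Bids ranked: 75 (B) > 68 (I) > 63 (E) > 56 (F) > 45 (G) > 44 (D) > …
B is highest; pays the fourth-highest bid, 56 ETH.

B pays 56 ETH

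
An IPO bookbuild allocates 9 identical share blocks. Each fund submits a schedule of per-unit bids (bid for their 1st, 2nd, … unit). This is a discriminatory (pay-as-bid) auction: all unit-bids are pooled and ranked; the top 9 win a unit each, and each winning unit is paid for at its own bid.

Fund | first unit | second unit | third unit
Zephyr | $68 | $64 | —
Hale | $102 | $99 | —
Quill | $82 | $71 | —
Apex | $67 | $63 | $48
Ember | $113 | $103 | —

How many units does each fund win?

Apex 1, Ember 2, Hale 2, Quill 2, Zephyr 2

All unit-bids, highest first — top 9: 113 (Ember-1), 103 (Ember-2), 102 (Hale-1), 99 (Hale-2), 82 (Quill-1), 71 (Quill-2), 68 (Zephyr-1), 67 (Apex-1), 64 (Zephyr-2)
Next rejected bid: $63 (not a price — pay-as-bid).
Allocation: Apex 1, Ember 2, Hale 2, Quill 2, Zephyr 2.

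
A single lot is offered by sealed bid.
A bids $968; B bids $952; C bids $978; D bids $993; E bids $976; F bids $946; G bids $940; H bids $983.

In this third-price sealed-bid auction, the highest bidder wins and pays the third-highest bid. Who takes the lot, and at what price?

Third-price sealed-bid auction: the highest bidder wins and pays the third-highest bid.
Sorting bids: 993 (D) > 983 (H) > 978 (C) > 976 (E) > 968 (A) > 952 (B) > …
D is highest; pays the third-highest bid, $978.

D pays $978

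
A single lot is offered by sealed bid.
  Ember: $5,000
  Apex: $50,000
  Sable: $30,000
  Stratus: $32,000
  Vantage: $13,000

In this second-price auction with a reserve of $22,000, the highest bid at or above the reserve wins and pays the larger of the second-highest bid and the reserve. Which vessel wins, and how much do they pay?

Apex pays $32,000

Sorting bids: 50,000 (Apex) > 32,000 (Stratus) > 30,000 (Sable) > 13,000 (Vantage) > 5,000 (Ember)
Highest eligible bid: Apex at $50,000.
max(second-highest $32,000, reserve $22,000) = $32,000; the reserve does not bind.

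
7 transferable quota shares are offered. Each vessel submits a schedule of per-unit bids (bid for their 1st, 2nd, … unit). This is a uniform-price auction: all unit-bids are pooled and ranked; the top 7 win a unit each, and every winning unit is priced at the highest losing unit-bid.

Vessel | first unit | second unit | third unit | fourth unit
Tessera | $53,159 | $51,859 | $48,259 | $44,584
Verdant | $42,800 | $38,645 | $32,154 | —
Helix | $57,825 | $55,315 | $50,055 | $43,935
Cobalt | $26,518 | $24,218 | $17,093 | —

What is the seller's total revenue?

Total revenue: $307,545

Merging the schedules and taking the best 7: 57,825 (Helix-1), 55,315 (Helix-2), 53,159 (Tessera-1), 51,859 (Tessera-2), 50,055 (Helix-3), 48,259 (Tessera-3), 44,584 (Tessera-4)
First bid not allocated: $43,935.
Allocation: Helix 3, Tessera 4. Every unit priced at $43,935.
Revenue = 7 × 43,935 = $307,545.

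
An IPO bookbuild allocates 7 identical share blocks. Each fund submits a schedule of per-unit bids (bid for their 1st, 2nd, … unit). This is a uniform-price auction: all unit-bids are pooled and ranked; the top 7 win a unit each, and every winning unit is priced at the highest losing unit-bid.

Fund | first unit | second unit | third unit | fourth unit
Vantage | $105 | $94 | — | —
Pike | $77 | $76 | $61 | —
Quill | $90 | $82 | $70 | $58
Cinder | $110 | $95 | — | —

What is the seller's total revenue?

All unit-bids, highest first — top 7: 110 (Cinder-1), 105 (Vantage-1), 95 (Cinder-2), 94 (Vantage-2), 90 (Quill-1), 82 (Quill-2), 77 (Pike-1)
The (k+1)-th unit-bid is $76.
Allocation: Cinder 2, Pike 1, Quill 2, Vantage 2. Every unit priced at $76.
Revenue = 7 × 76 = $532.

Total revenue: $532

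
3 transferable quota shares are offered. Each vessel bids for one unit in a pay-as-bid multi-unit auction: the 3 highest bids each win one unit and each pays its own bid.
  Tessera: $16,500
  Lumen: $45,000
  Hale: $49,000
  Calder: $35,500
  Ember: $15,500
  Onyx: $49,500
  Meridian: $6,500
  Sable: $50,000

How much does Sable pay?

Sable pays $50,000

Bids ranked high→low: 50,000 (Sable), 49,500 (Onyx), 49,000 (Hale), 45,000 (Lumen), 35,500 (Calder), …
The 3 highest are Sable, Onyx, Hale.
Sable wins → own bid $50,000.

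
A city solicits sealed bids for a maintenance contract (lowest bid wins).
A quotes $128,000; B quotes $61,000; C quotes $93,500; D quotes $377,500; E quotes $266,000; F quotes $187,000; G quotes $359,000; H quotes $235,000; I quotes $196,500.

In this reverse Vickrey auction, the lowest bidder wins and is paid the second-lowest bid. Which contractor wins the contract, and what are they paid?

B is paid $93,500

Bids ranked: 61,000 (B) < 93,500 (C) < 128,000 (A) < 187,000 (F) < 196,500 (I) < 235,000 (H) < …
Second-price: B is paid C's bid of $93,500.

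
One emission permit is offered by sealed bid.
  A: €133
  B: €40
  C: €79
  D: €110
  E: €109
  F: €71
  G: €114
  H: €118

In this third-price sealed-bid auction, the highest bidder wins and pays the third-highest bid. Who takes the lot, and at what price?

Bids in order: 133 (A) > 118 (H) > 114 (G) > 110 (D) > 109 (E) > 79 (C) > …
A wins; payment is bid #3 in the ranking = €114.

A pays €114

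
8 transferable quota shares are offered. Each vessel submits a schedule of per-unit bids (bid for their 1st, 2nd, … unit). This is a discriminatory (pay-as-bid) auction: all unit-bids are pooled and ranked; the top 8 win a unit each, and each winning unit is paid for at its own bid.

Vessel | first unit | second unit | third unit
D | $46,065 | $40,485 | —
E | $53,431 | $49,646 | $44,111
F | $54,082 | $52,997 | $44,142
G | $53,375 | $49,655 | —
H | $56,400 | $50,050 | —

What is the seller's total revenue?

Total revenue: $419,636

Pooled unit-bids ranked (top 8): 56,400 (H-1), 54,082 (F-1), 53,431 (E-1), 53,375 (G-1), 52,997 (F-2), 50,050 (H-2), 49,655 (G-2), 49,646 (E-2)
Next rejected bid: $46,065 (not a price — pay-as-bid).
Each winning unit pays its own bid.
Revenue = 56,400 + 54,082 + 53,431 + 53,375 + 52,997 + 50,050 + 49,655 + 49,646 = $419,636.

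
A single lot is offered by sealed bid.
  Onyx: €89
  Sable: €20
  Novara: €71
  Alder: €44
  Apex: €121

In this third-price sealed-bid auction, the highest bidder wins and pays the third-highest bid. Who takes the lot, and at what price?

Apex pays €71

Rule: the highest bidder wins and pays the third-highest bid.
Bids ranked: 121 (Apex) > 89 (Onyx) > 71 (Novara) > 44 (Alder) > 20 (Sable)
Apex wins; payment is bid #3 in the ranking = €71.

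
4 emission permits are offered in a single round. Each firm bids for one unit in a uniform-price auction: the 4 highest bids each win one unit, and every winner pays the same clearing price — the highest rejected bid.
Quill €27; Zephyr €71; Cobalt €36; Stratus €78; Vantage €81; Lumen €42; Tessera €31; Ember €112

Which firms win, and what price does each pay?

Bids ranked high→low: 112 (Ember), 81 (Vantage), 78 (Stratus), 71 (Zephyr), 42 (Lumen), 36 (Cobalt), …
The 4 highest are Ember, Vantage, Stratus, Zephyr.
Highest unsuccessful bid: €42 → clearing price.

Ember, Vantage, Stratus, Zephyr; each pays €42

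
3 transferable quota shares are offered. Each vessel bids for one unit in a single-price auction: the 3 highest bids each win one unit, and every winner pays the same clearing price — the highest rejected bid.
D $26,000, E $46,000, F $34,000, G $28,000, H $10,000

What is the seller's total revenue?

Total revenue: $78,000

Ordering the bids: 46,000 (E), 34,000 (F), 28,000 (G), 26,000 (D), 10,000 (H)
Winners (3 units): E, F, G.
First losing bid is D's $26,000, which sets the uniform price.
Total revenue = 3 × $26,000 = $78,000.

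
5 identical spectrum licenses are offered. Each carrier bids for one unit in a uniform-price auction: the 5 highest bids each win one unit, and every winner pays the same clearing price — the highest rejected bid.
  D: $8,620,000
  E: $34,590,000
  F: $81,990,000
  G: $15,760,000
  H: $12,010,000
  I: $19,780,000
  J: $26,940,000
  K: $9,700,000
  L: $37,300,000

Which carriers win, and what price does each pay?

Ordering the bids: 81,990,000 (F), 37,300,000 (L), 34,590,000 (E), 26,940,000 (J), 19,780,000 (I), 15,760,000 (G), 12,010,000 (H), …
Top 5: F, L, E, J, I.
Clearing price = highest rejected bid = $15,760,000.

F, L, E, J, I; each pays $15,760,000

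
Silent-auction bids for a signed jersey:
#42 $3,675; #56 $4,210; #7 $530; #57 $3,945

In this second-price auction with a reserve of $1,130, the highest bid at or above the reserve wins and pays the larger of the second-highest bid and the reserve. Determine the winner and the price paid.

Second-price auction with a reserve of $1,130: the highest bid at or above the reserve wins and pays the larger of the second-highest bid and the reserve.
Bids in order: 4,210 (#56) > 3,945 (#57) > 3,675 (#42) > 530 (#7)
#56 has the top bid at or above the reserve ($4,210).
Second-highest bid $3,945 exceeds the reserve $1,130 → payment $3,945.

#56 pays $3,945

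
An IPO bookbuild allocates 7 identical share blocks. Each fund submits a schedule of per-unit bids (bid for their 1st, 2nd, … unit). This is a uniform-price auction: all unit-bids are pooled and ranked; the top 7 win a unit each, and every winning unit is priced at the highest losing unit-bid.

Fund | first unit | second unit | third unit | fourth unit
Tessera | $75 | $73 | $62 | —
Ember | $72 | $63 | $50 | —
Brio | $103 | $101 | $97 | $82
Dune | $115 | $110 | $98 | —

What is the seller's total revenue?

Total revenue: $525

All unit-bids, highest first — top 7: 115 (Dune-1), 110 (Dune-2), 103 (Brio-1), 101 (Brio-2), 98 (Dune-3), 97 (Brio-3), 82 (Brio-4)
First bid not allocated: $75.
Allocation: Brio 4, Dune 3. Every unit priced at $75.
Revenue = 7 × 75 = $525.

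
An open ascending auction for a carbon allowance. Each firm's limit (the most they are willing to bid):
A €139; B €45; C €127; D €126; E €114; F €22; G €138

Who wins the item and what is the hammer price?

A wins at €138

Open ascending-bid auction: the price rises until one bidder remains; the winner pays the price at which the last rival dropped out.
Sorting limits: 139 (A) > 138 (G) > 127 (C) > 126 (D) > 114 (E) > 45 (B) > …
Once the price passes €138, only A is left; the hammer falls at G's limit of €138.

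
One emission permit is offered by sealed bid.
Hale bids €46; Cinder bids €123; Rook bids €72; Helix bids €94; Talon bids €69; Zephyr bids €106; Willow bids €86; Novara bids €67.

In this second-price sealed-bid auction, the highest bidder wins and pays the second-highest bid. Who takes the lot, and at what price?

Sorting bids: 123 (Cinder) > 106 (Zephyr) > 94 (Helix) > 86 (Willow) > 72 (Rook) > 69 (Talon) > …
Cinder is highest; pays the second-highest bid, €106.

Cinder pays €106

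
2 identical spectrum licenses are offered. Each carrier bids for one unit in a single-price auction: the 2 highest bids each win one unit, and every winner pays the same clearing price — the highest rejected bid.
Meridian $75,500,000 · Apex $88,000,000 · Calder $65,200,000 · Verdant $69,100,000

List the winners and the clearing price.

Apex, Meridian; each pays $69,100,000

Ordering the bids: 88,000,000 (Apex), 75,500,000 (Meridian), 69,100,000 (Verdant), 65,200,000 (Calder)
The 2 highest are Apex, Meridian.
Clearing price = highest rejected bid = $69,100,000.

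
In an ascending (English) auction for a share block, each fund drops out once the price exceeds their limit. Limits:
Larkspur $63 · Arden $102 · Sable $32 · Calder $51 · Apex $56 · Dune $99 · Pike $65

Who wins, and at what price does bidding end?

Arden wins at $99

Limits in order: 102 (Arden) > 99 (Dune) > 65 (Pike) > 63 (Larkspur) > 56 (Apex) > 51 (Calder) > …
Dune is the last rival to drop out, at $99; Arden remains and wins at that price.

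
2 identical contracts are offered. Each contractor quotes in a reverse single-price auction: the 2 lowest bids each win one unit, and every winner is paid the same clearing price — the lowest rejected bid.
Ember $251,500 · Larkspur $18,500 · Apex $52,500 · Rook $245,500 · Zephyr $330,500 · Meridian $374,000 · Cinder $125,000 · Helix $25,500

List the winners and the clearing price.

Larkspur, Helix; each is paid $52,500

Sorting: 18,500 (Larkspur), 25,500 (Helix), 52,500 (Apex), 125,000 (Cinder), …
Winners (2 units): Larkspur, Helix.
First losing bid is Apex's $52,500, which sets the uniform price.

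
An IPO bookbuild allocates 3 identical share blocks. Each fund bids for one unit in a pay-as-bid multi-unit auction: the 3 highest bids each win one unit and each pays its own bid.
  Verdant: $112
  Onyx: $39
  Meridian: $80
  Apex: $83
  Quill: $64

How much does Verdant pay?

Ordering the bids: 112 (Verdant), 83 (Apex), 80 (Meridian), 64 (Quill), 39 (Onyx)
Winners (3 units): Verdant, Apex, Meridian.
Verdant wins → own bid $112.

Verdant pays $112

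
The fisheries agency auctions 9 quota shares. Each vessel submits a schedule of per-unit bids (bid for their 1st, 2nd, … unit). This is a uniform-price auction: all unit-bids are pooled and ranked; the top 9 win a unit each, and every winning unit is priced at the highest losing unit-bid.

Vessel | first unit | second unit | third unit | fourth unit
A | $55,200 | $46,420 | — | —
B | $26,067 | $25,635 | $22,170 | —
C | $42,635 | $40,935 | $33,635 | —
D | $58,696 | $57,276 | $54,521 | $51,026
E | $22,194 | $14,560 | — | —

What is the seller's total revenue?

Pooled unit-bids ranked (top 9): 58,696 (D-1), 57,276 (D-2), 55,200 (A-1), 54,521 (D-3), 51,026 (D-4), 46,420 (A-2), 42,635 (C-1), 40,935 (C-2), 33,635 (C-3)
First bid not allocated: $26,067.
Allocation: A 2, C 3, D 4. Every unit priced at $26,067.
Revenue = 9 × 26,067 = $234,603.

Total revenue: $234,603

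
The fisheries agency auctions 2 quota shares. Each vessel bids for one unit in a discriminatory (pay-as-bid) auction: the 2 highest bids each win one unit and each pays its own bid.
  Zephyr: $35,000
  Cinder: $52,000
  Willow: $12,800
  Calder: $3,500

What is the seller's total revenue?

Ordering the bids: 52,000 (Cinder), 35,000 (Zephyr), 12,800 (Willow), 3,500 (Calder)
Top 2: Cinder, Zephyr.
Total revenue = 52,000 + 35,000 = $87,000.

Total revenue: $87,000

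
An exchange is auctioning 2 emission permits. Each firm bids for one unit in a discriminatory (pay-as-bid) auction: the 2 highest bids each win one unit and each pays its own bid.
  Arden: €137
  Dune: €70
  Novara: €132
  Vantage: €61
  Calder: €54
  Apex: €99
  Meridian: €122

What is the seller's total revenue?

Total revenue: €269

Sorting: 137 (Arden), 132 (Novara), 122 (Meridian), 99 (Apex), …
Winners (2 units): Arden, Novara.
Total revenue = 137 + 132 = €269.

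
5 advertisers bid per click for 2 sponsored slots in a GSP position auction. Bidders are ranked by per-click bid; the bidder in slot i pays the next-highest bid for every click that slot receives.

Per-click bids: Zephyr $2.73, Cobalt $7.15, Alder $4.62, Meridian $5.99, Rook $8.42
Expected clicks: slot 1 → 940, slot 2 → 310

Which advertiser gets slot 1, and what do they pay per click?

Ranked by bid: $8.42 (Rook) > $7.15 (Cobalt) > $5.99 (Meridian) > …
Slot 1 goes to the first-ranked bidder, Rook, who pays the next bid down: $7.15/click.

Rook; $7.15 per click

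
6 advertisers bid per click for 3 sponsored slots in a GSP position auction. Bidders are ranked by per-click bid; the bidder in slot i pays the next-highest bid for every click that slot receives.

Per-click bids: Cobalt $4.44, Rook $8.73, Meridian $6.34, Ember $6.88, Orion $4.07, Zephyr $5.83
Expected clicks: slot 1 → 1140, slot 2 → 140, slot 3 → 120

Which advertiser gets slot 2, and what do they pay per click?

Ember; $6.34 per click

Per-click bids in order: $8.73 (Rook) > $6.88 (Ember) > $6.34 (Meridian) > $5.83 (Zephyr) > …
Slot 2 goes to the second-ranked bidder, Ember, who pays the next bid down: $6.34/click.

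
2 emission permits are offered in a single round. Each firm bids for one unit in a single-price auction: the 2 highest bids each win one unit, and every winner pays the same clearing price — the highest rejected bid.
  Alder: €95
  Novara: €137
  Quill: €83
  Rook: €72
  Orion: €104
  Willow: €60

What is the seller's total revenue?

Total revenue: €190

Ordering the bids: 137 (Novara), 104 (Orion), 95 (Alder), 83 (Quill), …
The 2 highest are Novara, Orion.
Highest unsuccessful bid: €95 → clearing price.
Total revenue = 2 × €95 = €190.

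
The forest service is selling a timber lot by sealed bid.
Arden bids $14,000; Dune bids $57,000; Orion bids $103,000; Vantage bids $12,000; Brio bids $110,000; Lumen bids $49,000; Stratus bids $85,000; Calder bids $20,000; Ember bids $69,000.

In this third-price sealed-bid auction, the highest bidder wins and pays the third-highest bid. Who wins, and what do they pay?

Brio pays $85,000

Bids in order: 110,000 (Brio) > 103,000 (Orion) > 85,000 (Stratus) > 69,000 (Ember) > 57,000 (Dune) > 49,000 (Lumen) > …
Brio wins; payment is bid #3 in the ranking = $85,000.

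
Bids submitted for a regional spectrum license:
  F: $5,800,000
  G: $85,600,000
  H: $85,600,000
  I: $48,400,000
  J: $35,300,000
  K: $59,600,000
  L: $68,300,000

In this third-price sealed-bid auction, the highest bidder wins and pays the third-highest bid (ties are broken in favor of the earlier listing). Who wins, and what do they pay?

G pays $68,300,000

Bids in order: 85,600,000 (G) > 85,600,000 (H) > 68,300,000 (L) > 59,600,000 (K) > 48,400,000 (I) > 35,300,000 (J) > …
G and H tie at $85,600,000; tie-break gives it to G.
G is highest; pays the third-highest bid, $68,300,000.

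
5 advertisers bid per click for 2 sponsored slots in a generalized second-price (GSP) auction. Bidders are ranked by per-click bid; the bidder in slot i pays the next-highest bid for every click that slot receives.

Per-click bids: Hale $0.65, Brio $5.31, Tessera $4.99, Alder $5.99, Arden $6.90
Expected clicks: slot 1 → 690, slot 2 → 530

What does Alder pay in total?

Alder pays $2814.30

Ranked by bid: $6.90 (Arden) > $5.99 (Alder) > $5.31 (Brio) > …
Alder holds slot 2 → pays next bid $5.31 × 530 clicks = $2814.30.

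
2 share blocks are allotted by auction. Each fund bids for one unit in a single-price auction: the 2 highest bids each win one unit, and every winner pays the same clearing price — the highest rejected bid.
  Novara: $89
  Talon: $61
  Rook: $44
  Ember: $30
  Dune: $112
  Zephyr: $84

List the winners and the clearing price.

Sorting: 112 (Dune), 89 (Novara), 84 (Zephyr), 61 (Talon), …
Top 2: Dune, Novara.
First losing bid is Zephyr's $84, which sets the uniform price.

Dune, Novara; each pays $84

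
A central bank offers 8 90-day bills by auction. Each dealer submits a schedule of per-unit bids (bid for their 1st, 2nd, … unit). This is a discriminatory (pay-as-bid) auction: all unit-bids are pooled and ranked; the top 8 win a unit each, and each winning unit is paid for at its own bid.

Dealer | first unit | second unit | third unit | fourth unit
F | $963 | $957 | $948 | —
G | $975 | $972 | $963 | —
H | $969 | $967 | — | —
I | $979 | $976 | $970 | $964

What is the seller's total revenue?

Merging the schedules and taking the best 8: 979 (I-1), 976 (I-2), 975 (G-1), 972 (G-2), 970 (I-3), 969 (H-1), 967 (H-2), 964 (I-4)
Next rejected bid: $963 (not a price — pay-as-bid).
Each winning unit pays its own bid.
Revenue = 979 + 976 + 975 + 972 + 970 + 969 + 967 + 964 = $7,772.

Total revenue: $7,772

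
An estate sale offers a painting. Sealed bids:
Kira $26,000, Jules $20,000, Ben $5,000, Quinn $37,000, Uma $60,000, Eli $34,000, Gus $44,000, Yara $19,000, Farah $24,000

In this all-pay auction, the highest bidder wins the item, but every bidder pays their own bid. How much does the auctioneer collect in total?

All-pay auction: the highest bidder wins the item, but every bidder pays their own bid.
Sorting bids: 60,000 (Uma) > 44,000 (Gus) > 37,000 (Quinn) > 34,000 (Eli) > 26,000 (Kira) > 24,000 (Farah) > …
Uma wins with the top bid; all bids are sunk regardless.
Every bidder forfeits their bid regardless of winning.
Revenue = 26,000 + 20,000 + 5,000 + 37,000 + 60,000 + 34,000 + 44,000 + 19,000 + 24,000 = $269,000.

Total revenue: $269,000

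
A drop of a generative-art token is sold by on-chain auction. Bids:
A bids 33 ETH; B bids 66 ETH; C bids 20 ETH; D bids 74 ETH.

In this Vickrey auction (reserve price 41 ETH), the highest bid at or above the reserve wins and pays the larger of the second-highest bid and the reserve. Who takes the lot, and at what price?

D pays 66 ETH

Vickrey auction (reserve price 41 ETH): the highest bid at or above the reserve wins and pays the larger of the second-highest bid and the reserve.
Bids ranked: 74 (D) > 66 (B) > 33 (A) > 20 (C)
Highest eligible bid: D at 74 ETH.
max(second-highest 66 ETH, reserve 41 ETH) = 66 ETH; the reserve does not bind.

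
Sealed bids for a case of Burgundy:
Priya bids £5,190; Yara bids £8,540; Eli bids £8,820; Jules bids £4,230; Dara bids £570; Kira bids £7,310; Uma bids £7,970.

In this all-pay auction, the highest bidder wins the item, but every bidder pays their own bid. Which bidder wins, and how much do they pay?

Eli pays £8,820

Rule: the highest bidder wins the item, but every bidder pays their own bid.
Bids ranked: 8,820 (Eli) > 8,540 (Yara) > 7,970 (Uma) > 7,310 (Kira) > 5,190 (Priya) > 4,230 (Jules) > …
Eli wins with the top bid; all bids are sunk regardless.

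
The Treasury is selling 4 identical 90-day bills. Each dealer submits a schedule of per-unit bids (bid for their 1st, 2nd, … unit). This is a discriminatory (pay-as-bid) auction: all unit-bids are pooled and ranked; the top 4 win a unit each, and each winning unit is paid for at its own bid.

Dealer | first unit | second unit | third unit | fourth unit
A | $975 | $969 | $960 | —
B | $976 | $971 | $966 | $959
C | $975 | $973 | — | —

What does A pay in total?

All unit-bids, highest first — top 4: 976 (B-1), 975 (A-1), 975 (C-1), 973 (C-2)
Next rejected bid: $971 (not a price — pay-as-bid).
A's winning unit-bids: 975 = $975.

A pays $975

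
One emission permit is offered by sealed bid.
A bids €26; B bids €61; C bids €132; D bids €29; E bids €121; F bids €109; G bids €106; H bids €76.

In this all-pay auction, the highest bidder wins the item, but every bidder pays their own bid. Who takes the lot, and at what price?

C pays €132

Bids ranked: 132 (C) > 121 (E) > 109 (F) > 106 (G) > 76 (H) > 61 (B) > …
C is highest and takes the item; every bidder forfeits their bid.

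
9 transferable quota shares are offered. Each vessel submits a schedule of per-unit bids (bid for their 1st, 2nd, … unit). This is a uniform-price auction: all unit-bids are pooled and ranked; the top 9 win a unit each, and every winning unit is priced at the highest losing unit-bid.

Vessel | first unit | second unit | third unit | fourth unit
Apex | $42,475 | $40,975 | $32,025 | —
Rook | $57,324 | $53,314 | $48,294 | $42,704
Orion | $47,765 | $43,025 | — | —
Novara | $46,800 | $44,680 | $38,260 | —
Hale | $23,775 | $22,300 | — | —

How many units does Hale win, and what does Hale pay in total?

Hale: 0 units, pays $0

Pooled unit-bids ranked (top 9): 57,324 (Rook-1), 53,314 (Rook-2), 48,294 (Rook-3), 47,765 (Orion-1), 46,800 (Novara-1), 44,680 (Novara-2), 43,025 (Orion-2), 42,704 (Rook-4), 42,475 (Apex-1)
Highest rejected unit-bid = $40,975.
Hale wins 0 unit(s) at $40,975 each.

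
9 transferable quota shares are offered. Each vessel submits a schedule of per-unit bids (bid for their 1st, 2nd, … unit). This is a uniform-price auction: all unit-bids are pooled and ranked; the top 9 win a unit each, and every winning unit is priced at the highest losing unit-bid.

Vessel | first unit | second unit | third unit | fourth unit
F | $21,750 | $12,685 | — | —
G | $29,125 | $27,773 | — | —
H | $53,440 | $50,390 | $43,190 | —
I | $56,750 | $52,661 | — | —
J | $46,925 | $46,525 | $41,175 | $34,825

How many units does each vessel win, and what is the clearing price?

H 3, I 2, J 4; clearing price $29,125

Merging the schedules and taking the best 9: 56,750 (I-1), 53,440 (H-1), 52,661 (I-2), 50,390 (H-2), 46,925 (J-1), 46,525 (J-2), 43,190 (H-3), 41,175 (J-3), 34,825 (J-4)
First bid not allocated: $29,125.
Allocation: H 3, I 2, J 4.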